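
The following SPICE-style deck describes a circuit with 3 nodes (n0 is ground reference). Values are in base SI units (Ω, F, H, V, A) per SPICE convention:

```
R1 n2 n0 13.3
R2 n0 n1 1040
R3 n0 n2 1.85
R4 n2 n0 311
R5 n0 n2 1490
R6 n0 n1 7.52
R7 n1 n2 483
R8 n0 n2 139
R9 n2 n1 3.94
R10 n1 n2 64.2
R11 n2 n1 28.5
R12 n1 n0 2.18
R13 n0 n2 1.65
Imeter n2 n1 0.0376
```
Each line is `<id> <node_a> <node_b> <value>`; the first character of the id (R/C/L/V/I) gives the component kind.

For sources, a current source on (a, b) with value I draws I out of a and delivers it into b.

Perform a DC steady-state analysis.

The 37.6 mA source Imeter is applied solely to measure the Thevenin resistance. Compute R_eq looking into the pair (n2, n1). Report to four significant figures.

R_eq = 1.415 Ω

MNA unknowns: 2 node voltages V₁..V_2
R1: Y=0.07519 on G[2,0]
R2: Y=0.0009615 on G[0,1]
R3: Y=0.5405 on G[0,2]
R4: Y=0.003215 on G[2,0]
R5: Y=0.0006711 on G[0,2]
R6: Y=0.1330 on G[0,1]
R7: Y=0.002070 on G[1,2]
R8: Y=0.007194 on G[0,2]
R9: Y=0.2538 on G[2,1]
R10: Y=0.01558 on G[1,2]
R11: Y=0.03509 on G[2,1]
R12: Y=0.4587 on G[1,0]
R13: Y=0.6061 on G[0,2]
Imeter: z[2]−=0.0376, z[1]+=0.0376
solve → V1=0.03593, V2=-0.01727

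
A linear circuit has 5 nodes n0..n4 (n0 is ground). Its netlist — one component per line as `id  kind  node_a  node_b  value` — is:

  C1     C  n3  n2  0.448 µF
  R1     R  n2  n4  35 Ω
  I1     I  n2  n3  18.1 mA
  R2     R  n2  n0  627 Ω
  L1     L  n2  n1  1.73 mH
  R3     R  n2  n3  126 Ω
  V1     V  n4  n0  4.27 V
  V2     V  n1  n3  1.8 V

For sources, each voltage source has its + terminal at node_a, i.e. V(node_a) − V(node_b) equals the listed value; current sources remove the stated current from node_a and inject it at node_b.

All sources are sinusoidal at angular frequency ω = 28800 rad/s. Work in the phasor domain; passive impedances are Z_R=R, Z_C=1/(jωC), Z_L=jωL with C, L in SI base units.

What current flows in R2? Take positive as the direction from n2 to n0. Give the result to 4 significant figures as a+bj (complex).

Element admittances at ω=28800 rad/s:
  Y(C1) = 0.000+0.01290j S between n3,n2
  Y(R1) = 0.02857+0.000j S between n2,n4
  I1: injects 0.0181 A into n3 (from n2)
  Y(R2) = 0.001595+0.000j S between n2,n0
  Y(L1) = 0.000-0.02007j S between n2,n1
  Y(R3) = 0.007937+0.000j S between n2,n3
  V1: constraint V(n4)−V(n0) = 4.27
  V2: constraint V(n1)−V(n3) = 1.8
Assemble and solve the 6×6 MNA system:
  V(n1)=4.836+3.641j  V(n2)=4.044+0.000j  V(n3)=3.036+3.641j  V(n4)=4.270+0.000j
  i(V1)=-0.006450+0.000j  i(V2)=-0.07308+0.01589j

0.006450+0.000j A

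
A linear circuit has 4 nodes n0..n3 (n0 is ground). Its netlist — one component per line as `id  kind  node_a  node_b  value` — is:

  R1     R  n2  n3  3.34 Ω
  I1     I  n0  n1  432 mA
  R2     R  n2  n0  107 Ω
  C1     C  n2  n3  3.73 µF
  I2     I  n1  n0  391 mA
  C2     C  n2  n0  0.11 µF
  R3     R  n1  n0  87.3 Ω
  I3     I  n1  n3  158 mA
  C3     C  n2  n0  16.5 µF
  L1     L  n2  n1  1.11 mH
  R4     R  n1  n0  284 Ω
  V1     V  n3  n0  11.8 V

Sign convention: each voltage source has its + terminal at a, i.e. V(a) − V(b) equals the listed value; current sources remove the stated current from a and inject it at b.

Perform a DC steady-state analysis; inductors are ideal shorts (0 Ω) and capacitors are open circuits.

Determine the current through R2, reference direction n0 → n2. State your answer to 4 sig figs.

MNA unknowns: 3 node voltages V₁..V_3 plus 2 source currents (L1, V1)
R1: Y=0.2994 on G[2,3]
I1: z[0]−=0.432, z[1]+=0.432
R2: Y=0.009346 on G[2,0]
C1: Y=0.000 on G[2,3]
I2: z[1]−=0.391, z[0]+=0.391
C2: Y=0.000 on G[2,0]
R3: Y=0.01145 on G[1,0]
I3: z[1]−=0.158, z[3]+=0.158
C3: Y=0.000 on G[2,0]
L1: row V2−V1=0, i_L1 at 2,1
R4: Y=0.003521 on G[1,0]
V1: row V3−V0=11.8, i_V1 at 3,0
solve → V1=10.55, V2=10.55, V3=11.80
aux → i_L1=0.2750, i_V1=-0.2156

-0.09862 A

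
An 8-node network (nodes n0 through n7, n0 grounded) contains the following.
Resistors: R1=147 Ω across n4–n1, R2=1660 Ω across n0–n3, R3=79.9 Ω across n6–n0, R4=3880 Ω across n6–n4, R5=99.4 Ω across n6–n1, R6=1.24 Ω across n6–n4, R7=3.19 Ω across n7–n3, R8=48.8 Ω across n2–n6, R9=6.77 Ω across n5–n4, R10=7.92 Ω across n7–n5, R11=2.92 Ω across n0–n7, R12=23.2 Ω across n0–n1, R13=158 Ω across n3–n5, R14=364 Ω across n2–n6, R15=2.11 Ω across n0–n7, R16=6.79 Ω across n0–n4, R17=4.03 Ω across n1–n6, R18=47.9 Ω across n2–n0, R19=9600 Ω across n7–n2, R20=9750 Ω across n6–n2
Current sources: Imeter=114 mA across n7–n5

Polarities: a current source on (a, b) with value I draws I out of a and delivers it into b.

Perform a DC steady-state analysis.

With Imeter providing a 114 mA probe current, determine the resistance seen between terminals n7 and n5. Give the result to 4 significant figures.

Apply KCL at each of the 7 non-ground nodes and solve the resulting linear system.
Node n1: branches {R1, R5, R12, R17} → V_1 = 0.1657
Node n2: branches {R8, R14, R18, R19, R20} → V_2 = 0.1012
Node n3: branches {R2, R7, R13} → V_3 = -0.04068
Node n4: branches {R1, R4, R6, R9, R16} → V_4 = 0.2065
Node n5: branches {R9, R10, R13, Imeter} → V_5 = 0.4914
Node n6: branches {R3, R4, R5, R6, R8, R14, R17, R20} → V_6 = 0.1923
Node n7: branches {R7, R10, R11, R15, R19, Imeter} → V_7 = -0.05150

R_eq = 4.762 Ω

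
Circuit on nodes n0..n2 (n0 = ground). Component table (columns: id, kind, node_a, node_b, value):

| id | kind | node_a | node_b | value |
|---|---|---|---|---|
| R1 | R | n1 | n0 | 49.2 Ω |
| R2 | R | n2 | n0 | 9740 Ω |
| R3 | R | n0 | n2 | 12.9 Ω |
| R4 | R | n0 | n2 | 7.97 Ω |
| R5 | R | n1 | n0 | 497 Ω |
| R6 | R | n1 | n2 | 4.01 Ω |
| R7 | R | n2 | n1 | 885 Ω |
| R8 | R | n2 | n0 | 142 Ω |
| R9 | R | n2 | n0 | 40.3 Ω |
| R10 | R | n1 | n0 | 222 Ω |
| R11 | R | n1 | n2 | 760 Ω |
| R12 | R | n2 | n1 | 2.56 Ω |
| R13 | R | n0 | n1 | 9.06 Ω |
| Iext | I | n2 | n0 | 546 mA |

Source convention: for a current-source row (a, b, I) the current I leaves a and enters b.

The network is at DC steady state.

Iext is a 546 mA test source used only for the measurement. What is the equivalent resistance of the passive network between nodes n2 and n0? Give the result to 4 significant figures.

R_eq = 2.873 Ω

MNA unknowns: 2 node voltages V₁..V_2
R1: Y=0.02033 on G[1,0]
R2: Y=0.0001027 on G[2,0]
R3: Y=0.07752 on G[0,2]
R4: Y=0.1255 on G[0,2]
R5: Y=0.002012 on G[1,0]
R6: Y=0.2494 on G[1,2]
R7: Y=0.001130 on G[2,1]
R8: Y=0.007042 on G[2,0]
R9: Y=0.02481 on G[2,0]
R10: Y=0.004505 on G[1,0]
R11: Y=0.001316 on G[1,2]
R12: Y=0.3906 on G[2,1]
R13: Y=0.1104 on G[0,1]
Iext: z[2]−=0.546, z[0]+=0.546
solve → V1=-1.293, V2=-1.569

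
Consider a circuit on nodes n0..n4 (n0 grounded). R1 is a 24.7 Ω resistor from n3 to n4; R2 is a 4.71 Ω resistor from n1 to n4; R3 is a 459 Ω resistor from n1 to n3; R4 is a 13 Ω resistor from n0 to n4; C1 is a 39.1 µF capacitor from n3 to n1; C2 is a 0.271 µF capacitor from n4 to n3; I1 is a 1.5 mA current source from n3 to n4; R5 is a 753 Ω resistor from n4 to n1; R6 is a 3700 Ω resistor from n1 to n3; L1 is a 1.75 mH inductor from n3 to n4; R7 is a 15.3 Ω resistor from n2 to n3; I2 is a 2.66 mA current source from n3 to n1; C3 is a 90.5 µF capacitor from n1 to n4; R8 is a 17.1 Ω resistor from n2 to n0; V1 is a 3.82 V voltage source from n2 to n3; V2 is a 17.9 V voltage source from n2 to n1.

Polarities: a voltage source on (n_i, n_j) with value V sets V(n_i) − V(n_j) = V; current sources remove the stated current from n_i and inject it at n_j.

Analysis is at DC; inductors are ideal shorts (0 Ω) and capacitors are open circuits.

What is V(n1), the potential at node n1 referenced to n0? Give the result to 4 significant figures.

-15.73 V

Apply KCL at each of the 4 non-ground nodes and solve the resulting linear system.
Node n1: branches {R2, R3, C1, R5, R6, I2, C3, V2} → V_1 = -15.73
Node n2: branches {R7, R8, V1, V2} → V_2 = 2.170
Node n3: branches {R1, R3, C1, C2, I1, R6, L1, R7, I2, V1} → V_3 = -1.650
Node n4: branches {R1, R2, R4, C2, I1, R5, L1, C3} → V_4 = -1.650
Source currents: i(L1)=2.880, i(V1)=2.669, i(V2)=-3.045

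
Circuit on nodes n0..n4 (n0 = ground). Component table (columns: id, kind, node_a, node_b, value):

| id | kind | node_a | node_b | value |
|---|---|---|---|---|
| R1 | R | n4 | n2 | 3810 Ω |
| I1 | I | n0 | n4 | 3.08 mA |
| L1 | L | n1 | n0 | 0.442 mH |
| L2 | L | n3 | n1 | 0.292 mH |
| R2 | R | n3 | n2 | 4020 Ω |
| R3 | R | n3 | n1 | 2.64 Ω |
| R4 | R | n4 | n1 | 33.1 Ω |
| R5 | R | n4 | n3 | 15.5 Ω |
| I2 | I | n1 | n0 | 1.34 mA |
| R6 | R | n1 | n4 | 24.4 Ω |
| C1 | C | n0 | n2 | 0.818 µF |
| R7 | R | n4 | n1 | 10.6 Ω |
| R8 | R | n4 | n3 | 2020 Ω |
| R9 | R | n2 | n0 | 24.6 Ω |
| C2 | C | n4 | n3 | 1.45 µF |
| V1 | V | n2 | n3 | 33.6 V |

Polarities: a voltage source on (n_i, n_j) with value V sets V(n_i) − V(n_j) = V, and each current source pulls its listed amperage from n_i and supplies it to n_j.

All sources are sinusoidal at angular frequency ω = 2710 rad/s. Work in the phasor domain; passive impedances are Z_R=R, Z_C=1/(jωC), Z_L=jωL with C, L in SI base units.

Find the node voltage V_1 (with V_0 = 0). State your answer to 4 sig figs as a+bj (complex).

-0.03759-1.622j V

MNA unknowns: 4 node voltages V₁..V_4 plus 1 source current (V1)
R1: Y=0.0002625+0.000j on G[4,2]
I1: z[0]−=0.00308, z[4]+=0.00308
L1: Y=0.000-0.8348j on G[1,0]
L2: Y=0.000-1.264j on G[3,1]
R2: Y=0.0002488+0.000j on G[3,2]
R3: Y=0.3788+0.000j on G[3,1]
R4: Y=0.03021+0.000j on G[4,1]
R5: Y=0.06452+0.000j on G[4,3]
I2: z[1]−=0.00134, z[0]+=0.00134
R6: Y=0.04098+0.000j on G[1,4]
C1: Y=0.000+0.002217j on G[0,2]
R7: Y=0.09434+0.000j on G[4,1]
R8: Y=0.0004950+0.000j on G[4,3]
R9: Y=0.04065+0.000j on G[2,0]
C2: Y=0.000+0.003929j on G[4,3]
V1: row V2−V3=33.6, i_V1 at 2,3
solve → V1=-0.03759-1.622j, V2=33.21-2.583j, V3=-0.3868-2.583j, V4=-0.07315-1.899j
aux → i_V1=-1.373+0.03156j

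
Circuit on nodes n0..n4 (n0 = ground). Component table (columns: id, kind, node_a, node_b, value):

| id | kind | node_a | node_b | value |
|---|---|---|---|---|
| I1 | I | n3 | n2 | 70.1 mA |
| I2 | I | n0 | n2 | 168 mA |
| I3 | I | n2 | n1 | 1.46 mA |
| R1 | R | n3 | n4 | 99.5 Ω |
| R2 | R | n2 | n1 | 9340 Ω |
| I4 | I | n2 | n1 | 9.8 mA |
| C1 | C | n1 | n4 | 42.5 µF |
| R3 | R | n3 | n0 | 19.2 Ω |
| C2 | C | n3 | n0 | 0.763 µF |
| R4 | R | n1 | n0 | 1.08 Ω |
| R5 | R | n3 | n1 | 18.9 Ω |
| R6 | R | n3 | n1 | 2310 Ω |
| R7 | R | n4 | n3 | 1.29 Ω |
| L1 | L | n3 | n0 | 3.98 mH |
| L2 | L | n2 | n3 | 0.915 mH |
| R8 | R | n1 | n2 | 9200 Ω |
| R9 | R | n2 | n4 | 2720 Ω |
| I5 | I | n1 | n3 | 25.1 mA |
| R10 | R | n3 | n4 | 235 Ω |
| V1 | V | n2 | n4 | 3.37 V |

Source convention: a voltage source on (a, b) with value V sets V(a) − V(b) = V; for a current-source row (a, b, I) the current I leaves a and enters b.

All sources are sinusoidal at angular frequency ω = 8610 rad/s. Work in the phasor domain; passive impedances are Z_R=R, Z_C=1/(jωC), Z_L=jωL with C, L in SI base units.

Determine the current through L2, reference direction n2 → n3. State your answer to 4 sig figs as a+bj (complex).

MNA unknowns: 4 node voltages V₁..V_4 plus 1 source current (V1)
I1: z[3]−=0.0701, z[2]+=0.0701
I2: z[0]−=0.168, z[2]+=0.168
I3: z[2]−=0.00146, z[1]+=0.00146
R1: Y=0.01005+0.000j on G[3,4]
R2: Y=0.0001071+0.000j on G[2,1]
I4: z[2]−=0.0098, z[1]+=0.0098
C1: Y=0.000+0.3659j on G[1,4]
R3: Y=0.05208+0.000j on G[3,0]
C2: Y=0.000+0.006569j on G[3,0]
R4: Y=0.9259+0.000j on G[1,0]
R5: Y=0.05291+0.000j on G[3,1]
R6: Y=0.0004329+0.000j on G[3,1]
R7: Y=0.7752+0.000j on G[4,3]
L1: Y=0.000-0.02918j on G[3,0]
L2: Y=0.000-0.1269j on G[2,3]
R8: Y=0.0001087+0.000j on G[1,2]
R9: Y=0.0003676+0.000j on G[2,4]
I5: z[1]−=0.0251, z[3]+=0.0251
R10: Y=0.004255+0.000j on G[3,4]
V1: row V2−V4=3.37, i_V1 at 2,4
solve → V1=0.1768+0.05610j, V2=3.815-0.3897j, V3=0.4330-0.8093j, V4=0.4452-0.3897j
aux → i_V1=0.1716+0.4294j

0.05325-0.4293j A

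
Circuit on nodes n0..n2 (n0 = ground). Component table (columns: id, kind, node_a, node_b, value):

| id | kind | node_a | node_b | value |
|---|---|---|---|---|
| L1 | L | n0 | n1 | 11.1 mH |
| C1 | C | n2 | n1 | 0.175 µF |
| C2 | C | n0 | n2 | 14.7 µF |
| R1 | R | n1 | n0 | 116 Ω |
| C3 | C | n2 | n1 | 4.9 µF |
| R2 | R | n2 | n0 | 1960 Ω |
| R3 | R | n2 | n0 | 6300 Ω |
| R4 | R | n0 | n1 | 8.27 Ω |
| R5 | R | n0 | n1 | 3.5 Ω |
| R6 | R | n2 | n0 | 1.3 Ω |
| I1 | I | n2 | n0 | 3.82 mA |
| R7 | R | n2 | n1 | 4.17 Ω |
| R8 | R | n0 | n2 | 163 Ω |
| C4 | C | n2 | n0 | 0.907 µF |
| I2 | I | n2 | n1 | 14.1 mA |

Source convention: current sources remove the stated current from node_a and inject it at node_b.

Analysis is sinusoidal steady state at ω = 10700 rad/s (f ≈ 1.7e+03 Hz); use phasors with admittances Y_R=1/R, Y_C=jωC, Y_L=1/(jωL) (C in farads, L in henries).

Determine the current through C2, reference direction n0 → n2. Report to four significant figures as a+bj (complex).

0.0005467+0.002038j A

Element admittances at ω=10700 rad/s:
  Y(L1) = 0.000-0.008420j S between n0,n1
  Y(C1) = 0.000+0.001872j S between n2,n1
  Y(C2) = 0.000+0.1573j S between n0,n2
  Y(R1) = 0.008621+0.000j S between n1,n0
  Y(C3) = 0.000+0.05243j S between n2,n1
  Y(R2) = 0.0005102+0.000j S between n2,n0
  Y(R3) = 0.0001587+0.000j S between n2,n0
  Y(R4) = 0.1209+0.000j S between n0,n1
  Y(R5) = 0.2857+0.000j S between n0,n1
  Y(R6) = 0.7692+0.000j S between n2,n0
  I1: injects 0.00382 A into n0 (from n2)
  Y(R7) = 0.2398+0.000j S between n2,n1
  Y(R8) = 0.006135+0.000j S between n0,n2
  Y(C4) = 0.000+0.009705j S between n2,n0
  I2: injects 0.0141 A into n1 (from n2)
Assemble and solve the 2×2 MNA system:
  V(n1)=0.01643-0.0009522j  V(n2)=-0.01295+0.003475j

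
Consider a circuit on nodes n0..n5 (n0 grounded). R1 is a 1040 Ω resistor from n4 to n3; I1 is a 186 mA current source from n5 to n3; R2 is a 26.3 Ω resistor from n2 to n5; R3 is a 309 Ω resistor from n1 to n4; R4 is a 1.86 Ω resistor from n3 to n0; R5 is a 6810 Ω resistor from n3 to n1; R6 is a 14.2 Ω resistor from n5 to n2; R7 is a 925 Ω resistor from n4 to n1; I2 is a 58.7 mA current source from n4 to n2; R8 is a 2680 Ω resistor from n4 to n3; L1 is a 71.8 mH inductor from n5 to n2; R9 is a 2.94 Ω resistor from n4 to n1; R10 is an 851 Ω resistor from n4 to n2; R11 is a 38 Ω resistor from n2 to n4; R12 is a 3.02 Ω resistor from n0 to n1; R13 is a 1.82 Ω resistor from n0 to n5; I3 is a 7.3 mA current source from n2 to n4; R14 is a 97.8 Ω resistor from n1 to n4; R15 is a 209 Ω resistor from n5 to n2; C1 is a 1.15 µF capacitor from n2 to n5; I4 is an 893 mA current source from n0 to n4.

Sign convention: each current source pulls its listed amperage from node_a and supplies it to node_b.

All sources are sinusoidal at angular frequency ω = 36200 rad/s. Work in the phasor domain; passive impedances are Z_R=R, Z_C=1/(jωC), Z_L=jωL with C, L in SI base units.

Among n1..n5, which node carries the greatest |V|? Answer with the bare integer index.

4

Apply KCL at each of the 5 non-ground nodes and solve the resulting linear system.
Node n1: branches {R3, R5, R7, R9, R12, R14} → V_1 = 2.251-0.02335j
Node n2: branches {R2, R6, I2, L1, R10, R11, I3, R15, C1} → V_2 = 1.051-0.3288j
Node n3: branches {R1, I1, R4, R5, R8} → V_3 = 0.3564-0.0001182j
Node n4: branches {R1, R3, R7, I2, R8, R9, R10, R11, I3, R14, I4} → V_4 = 4.352-0.04517j
Node n5: branches {I1, R2, R6, L1, R13, R15, C1} → V_5 = -0.07978+0.01419j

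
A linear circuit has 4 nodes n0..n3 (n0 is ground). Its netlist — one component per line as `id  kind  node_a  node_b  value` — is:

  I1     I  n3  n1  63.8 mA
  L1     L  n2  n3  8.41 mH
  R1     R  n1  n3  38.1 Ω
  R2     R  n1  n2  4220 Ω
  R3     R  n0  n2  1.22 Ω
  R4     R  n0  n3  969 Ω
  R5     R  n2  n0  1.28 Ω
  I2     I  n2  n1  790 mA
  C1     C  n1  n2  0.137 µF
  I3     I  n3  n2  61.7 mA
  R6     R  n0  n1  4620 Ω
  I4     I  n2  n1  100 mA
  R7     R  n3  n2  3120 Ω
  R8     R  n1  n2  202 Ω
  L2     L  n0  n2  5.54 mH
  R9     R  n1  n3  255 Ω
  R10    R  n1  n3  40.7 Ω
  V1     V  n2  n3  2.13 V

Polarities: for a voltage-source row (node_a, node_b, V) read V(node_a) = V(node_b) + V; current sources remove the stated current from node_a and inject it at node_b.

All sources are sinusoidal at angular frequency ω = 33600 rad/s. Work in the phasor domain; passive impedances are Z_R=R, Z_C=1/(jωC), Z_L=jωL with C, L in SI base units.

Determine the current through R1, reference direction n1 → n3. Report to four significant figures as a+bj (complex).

0.4191-0.02780j A

Element admittances at ω=33600 rad/s:
  I1: injects 0.0638 A into n1 (from n3)
  Y(L1) = 0.000-0.003539j S between n2,n3
  Y(R1) = 0.02625+0.000j S between n1,n3
  Y(R2) = 0.0002370+0.000j S between n1,n2
  Y(R3) = 0.8197+0.000j S between n0,n2
  Y(R4) = 0.001032+0.000j S between n0,n3
  Y(R5) = 0.7812+0.000j S between n2,n0
  I2: injects 0.79 A into n1 (from n2)
  Y(C1) = 0.000+0.004603j S between n1,n2
  I3: injects 0.0617 A into n2 (from n3)
  Y(R6) = 0.0002165+0.000j S between n0,n1
  I4: injects 0.1 A into n1 (from n2)
  Y(R7) = 0.0003205+0.000j S between n3,n2
  Y(R8) = 0.004950+0.000j S between n1,n2
  Y(L2) = 0.000-0.005372j S between n0,n2
  Y(R9) = 0.003922+0.000j S between n1,n3
  Y(R10) = 0.02457+0.000j S between n1,n3
  V1: constraint V(n2)−V(n3) = 2.13
Assemble and solve the 4×4 MNA system:
  V(n1)=13.84-1.059j  V(n2)=-0.0004982+0.0001414j  V(n3)=-2.130+0.0001414j
  i(V1)=-0.7515+0.06552j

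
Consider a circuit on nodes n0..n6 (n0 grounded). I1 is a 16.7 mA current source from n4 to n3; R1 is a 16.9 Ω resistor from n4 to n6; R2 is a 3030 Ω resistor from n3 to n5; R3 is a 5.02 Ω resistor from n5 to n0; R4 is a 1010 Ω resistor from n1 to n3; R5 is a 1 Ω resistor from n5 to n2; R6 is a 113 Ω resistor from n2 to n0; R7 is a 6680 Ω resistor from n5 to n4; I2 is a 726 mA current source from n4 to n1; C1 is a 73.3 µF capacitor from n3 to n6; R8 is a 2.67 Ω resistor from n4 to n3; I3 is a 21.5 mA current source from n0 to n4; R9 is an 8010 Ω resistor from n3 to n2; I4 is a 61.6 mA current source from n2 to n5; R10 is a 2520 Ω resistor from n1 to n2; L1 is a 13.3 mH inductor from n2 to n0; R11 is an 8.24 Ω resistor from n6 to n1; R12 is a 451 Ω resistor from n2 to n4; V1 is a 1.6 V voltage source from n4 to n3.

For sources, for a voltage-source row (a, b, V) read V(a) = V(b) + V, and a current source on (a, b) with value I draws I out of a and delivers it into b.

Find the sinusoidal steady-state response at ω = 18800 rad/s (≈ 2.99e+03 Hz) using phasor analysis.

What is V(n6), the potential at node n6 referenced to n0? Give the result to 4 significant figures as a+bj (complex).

4.867-0.5141j V

Apply KCL at each of the 6 non-ground nodes and solve the resulting linear system.
Node n1: branches {R4, I2, R10, R11} → V_1 = 10.77-0.5077j
Node n2: branches {R5, R6, R9, I4, R10, L1, R12} → V_2 = 0.06198+0.001384j
Node n3: branches {I1, R2, R4, C1, R8, R9, V1} → V_3 = 4.841+0.07295j
Node n4: branches {I1, R1, R7, I2, R8, I3, R12, V1} → V_4 = 6.441+0.07295j
Node n5: branches {R2, R3, R5, R7, I4} → V_5 = 0.1051+0.001183j
Node n6: branches {R1, C1, R11} → V_6 = 4.867-0.5141j
Source currents: i(V1)=-1.429-0.03491j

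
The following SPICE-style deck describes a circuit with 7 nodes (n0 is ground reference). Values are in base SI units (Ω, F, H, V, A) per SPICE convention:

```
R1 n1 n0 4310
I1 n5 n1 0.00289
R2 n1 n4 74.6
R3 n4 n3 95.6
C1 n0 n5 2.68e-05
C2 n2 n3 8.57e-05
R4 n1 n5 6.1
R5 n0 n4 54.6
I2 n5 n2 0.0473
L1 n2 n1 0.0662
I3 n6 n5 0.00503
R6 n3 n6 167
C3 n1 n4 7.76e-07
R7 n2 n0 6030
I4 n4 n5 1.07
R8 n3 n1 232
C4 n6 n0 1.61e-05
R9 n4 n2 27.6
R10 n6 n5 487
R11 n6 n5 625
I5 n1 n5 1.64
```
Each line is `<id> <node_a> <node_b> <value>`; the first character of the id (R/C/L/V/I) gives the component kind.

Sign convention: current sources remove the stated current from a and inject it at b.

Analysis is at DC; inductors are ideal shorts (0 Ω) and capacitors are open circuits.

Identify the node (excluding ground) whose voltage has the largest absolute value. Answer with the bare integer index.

Apply KCL at each of the 6 non-ground nodes and solve the resulting linear system.
Node n1: branches {R1, I1, R2, R4, L1, C3, R8, I5} → V_1 = 19.00
Node n2: branches {C2, I2, L1, R7, R9} → V_2 = 19.00
Node n3: branches {R3, C2, R6, R8} → V_3 = 9.017
Node n4: branches {R2, R3, R5, C3, I4, R9} → V_4 = -0.4128
Node n5: branches {I1, C1, R4, I2, I3, I4, R10, R11, I5} → V_5 = 34.89
Node n6: branches {I3, R6, C4, R10, R11} → V_6 = 18.30
Source currents: i(L1)=-0.6594

5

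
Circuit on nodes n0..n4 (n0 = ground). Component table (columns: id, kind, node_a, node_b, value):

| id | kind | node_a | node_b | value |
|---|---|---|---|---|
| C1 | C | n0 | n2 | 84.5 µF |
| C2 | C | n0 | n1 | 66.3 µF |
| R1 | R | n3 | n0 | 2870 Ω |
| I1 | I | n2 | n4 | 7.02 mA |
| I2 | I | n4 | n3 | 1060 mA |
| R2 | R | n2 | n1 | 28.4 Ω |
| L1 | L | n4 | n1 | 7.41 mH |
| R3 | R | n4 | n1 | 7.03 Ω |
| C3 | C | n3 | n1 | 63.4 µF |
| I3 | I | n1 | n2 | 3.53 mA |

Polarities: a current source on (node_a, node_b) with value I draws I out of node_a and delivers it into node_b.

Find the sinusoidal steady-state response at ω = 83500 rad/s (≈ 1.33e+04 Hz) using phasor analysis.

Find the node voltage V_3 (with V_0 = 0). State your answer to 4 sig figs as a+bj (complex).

Element admittances at ω=83500 rad/s:
  Y(C1) = 0.000+7.056j S between n0,n2
  Y(C2) = 0.000+5.536j S between n0,n1
  Y(R1) = 0.0003484+0.000j S between n3,n0
  I1: injects 0.00702 A into n4 (from n2)
  I2: injects 1.06 A into n3 (from n4)
  Y(R2) = 0.03521+0.000j S between n2,n1
  Y(L1) = 0.000-0.001616j S between n4,n1
  Y(R3) = 0.1422+0.000j S between n4,n1
  Y(C3) = 0.000+5.294j S between n3,n1
  I3: injects 0.00353 A into n2 (from n1)
Assemble and solve the 4×4 MNA system:
  V(n1)=1.980e-05-0.0006302j  V(n2)=-5.613e-06+0.0004945j  V(n3)=3.302e-05-0.2009j  V(n4)=-7.401-0.08473j

3.302e-05-0.2009j V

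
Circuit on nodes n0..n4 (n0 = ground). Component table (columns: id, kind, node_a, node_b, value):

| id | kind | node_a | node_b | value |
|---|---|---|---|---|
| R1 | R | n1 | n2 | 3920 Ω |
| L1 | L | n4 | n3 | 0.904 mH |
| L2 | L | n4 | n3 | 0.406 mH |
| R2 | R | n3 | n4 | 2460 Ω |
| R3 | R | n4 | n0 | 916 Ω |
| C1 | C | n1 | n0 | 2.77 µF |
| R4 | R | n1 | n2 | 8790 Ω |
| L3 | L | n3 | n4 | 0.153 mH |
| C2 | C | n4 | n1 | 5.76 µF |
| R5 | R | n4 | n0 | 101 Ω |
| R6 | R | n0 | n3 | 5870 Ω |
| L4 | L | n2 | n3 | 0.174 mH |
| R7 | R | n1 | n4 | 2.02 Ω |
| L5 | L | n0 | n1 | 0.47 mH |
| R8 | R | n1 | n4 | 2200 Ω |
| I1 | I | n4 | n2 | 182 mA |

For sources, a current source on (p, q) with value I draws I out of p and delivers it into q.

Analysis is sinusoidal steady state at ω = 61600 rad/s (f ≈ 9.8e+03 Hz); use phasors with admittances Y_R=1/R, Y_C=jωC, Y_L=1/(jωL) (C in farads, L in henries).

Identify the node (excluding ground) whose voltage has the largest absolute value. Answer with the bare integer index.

2

MNA unknowns: 4 node voltages V₁..V_4
R1: Y=0.0002551+0.000j on G[1,2]
L1: Y=0.000-0.01796j on G[4,3]
L2: Y=0.000-0.03998j on G[4,3]
R2: Y=0.0004065+0.000j on G[3,4]
R3: Y=0.001092+0.000j on G[4,0]
C1: Y=0.000+0.1706j on G[1,0]
R4: Y=0.0001138+0.000j on G[1,2]
L3: Y=0.000-0.1061j on G[3,4]
C2: Y=0.000+0.3548j on G[4,1]
R5: Y=0.009901+0.000j on G[4,0]
R6: Y=0.0001704+0.000j on G[0,3]
L4: Y=0.000-0.09330j on G[2,3]
R7: Y=0.4950+0.000j on G[1,4]
L5: Y=0.000-0.03454j on G[0,1]
R8: Y=0.0004545+0.000j on G[1,4]
I1: z[4]−=0.182, z[2]+=0.182
solve → V1=-0.001230-0.0001870j, V2=0.02042+3.058j, V3=0.008331+1.107j, V4=-0.002445-0.001932j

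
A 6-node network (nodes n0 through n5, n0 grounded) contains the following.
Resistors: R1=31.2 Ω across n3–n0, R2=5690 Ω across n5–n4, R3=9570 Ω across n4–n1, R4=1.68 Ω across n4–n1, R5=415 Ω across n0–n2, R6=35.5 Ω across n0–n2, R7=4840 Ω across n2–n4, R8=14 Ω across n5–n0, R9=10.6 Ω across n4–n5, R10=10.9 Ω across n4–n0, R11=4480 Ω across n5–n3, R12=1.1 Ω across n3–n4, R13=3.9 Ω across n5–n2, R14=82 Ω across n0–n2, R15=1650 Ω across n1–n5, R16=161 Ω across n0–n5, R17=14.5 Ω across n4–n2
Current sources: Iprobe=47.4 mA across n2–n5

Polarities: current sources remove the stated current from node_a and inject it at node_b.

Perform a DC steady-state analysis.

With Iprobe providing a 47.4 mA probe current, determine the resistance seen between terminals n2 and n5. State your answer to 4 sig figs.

R_eq = 3.084 Ω

MNA unknowns: 5 node voltages V₁..V_5
R1: Y=0.03205 on G[3,0]
R2: Y=0.0001757 on G[5,4]
R3: Y=0.0001045 on G[4,1]
R4: Y=0.5952 on G[4,1]
R5: Y=0.002410 on G[0,2]
R6: Y=0.02817 on G[0,2]
R7: Y=0.0002066 on G[2,4]
R8: Y=0.07143 on G[5,0]
R9: Y=0.09434 on G[4,5]
R10: Y=0.09174 on G[4,0]
R11: Y=0.0002232 on G[5,3]
R12: Y=0.9091 on G[3,4]
R13: Y=0.2564 on G[5,2]
R14: Y=0.01220 on G[0,2]
R15: Y=0.0006061 on G[1,5]
R16: Y=0.006211 on G[0,5]
R17: Y=0.06897 on G[4,2]
Iprobe: z[2]−=0.0474, z[5]+=0.0474
solve → V1=-0.003391, V2=-0.09074, V3=-0.003320, V4=-0.003451, V5=0.05544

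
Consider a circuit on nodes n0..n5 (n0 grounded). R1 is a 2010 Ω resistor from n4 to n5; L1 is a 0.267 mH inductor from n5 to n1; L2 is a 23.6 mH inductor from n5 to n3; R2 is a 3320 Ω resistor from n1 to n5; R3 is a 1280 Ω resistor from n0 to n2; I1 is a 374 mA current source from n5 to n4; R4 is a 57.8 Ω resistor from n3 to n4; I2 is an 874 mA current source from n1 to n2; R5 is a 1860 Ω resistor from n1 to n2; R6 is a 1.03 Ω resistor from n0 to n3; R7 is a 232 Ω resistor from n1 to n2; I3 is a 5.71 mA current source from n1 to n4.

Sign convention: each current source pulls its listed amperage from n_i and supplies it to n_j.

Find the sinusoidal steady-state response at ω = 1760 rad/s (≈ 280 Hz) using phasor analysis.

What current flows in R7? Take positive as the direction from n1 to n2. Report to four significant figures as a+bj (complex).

Apply KCL at each of the 5 non-ground nodes and solve the resulting linear system.
Node n1: branches {L1, R2, I2, R5, R7, I3} → V_1 = -1.108-20.36j
Node n2: branches {R3, I2, R5, R7} → V_2 = 154.3-17.54j
Node n3: branches {L2, R4, R6} → V_3 = -0.1242+0.01411j
Node n4: branches {R1, I1, R4, I3} → V_4 = 21.18-0.5538j
Node n5: branches {R1, L1, L2, R2, I1} → V_5 = -1.101-20.30j

-0.6699-0.01218j A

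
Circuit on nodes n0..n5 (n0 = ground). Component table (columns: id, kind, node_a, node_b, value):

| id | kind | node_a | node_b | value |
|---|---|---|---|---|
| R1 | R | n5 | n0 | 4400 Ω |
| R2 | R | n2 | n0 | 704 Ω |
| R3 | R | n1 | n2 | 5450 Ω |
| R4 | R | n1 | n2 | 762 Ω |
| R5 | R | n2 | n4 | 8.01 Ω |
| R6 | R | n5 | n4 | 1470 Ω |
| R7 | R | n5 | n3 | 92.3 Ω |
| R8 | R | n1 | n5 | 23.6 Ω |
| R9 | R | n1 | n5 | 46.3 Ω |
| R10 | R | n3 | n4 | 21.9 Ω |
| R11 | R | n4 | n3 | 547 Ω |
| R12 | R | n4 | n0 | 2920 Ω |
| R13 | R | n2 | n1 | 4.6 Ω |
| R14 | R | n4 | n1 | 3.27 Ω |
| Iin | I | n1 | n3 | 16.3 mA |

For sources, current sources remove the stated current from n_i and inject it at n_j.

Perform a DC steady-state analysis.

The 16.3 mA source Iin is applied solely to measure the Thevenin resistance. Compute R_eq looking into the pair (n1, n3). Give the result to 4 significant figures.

R_eq = 19.40 Ω

Apply KCL at each of the 5 non-ground nodes and solve the resulting linear system.
Node n1: branches {R3, R4, R8, R9, R13, R14, Iin} → V_1 = -0.02020
Node n2: branches {R2, R3, R4, R5, R13} → V_2 = -0.007565
Node n3: branches {R7, R10, R11, Iin} → V_3 = 0.2960
Node n4: branches {R5, R6, R10, R11, R12, R14} → V_4 = 0.01451
Node n5: branches {R1, R6, R7, R8, R9} → V_5 = 0.02542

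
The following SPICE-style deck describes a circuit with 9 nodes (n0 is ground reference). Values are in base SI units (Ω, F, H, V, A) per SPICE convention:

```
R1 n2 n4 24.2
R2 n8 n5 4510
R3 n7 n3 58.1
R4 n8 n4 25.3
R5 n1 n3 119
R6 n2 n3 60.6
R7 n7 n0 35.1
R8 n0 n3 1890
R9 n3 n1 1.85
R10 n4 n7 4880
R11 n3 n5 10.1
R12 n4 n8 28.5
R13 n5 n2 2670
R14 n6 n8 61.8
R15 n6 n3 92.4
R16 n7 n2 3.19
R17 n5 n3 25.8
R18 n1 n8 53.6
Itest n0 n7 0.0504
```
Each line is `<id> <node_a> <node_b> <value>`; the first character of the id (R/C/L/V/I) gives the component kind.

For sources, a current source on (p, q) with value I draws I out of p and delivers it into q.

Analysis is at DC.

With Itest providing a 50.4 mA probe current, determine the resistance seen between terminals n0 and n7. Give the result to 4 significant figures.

Element admittances at DC:
  Y(R1) = 0.04132 S between n2,n4
  Y(R2) = 0.0002217 S between n8,n5
  Y(R3) = 0.01721 S between n7,n3
  Y(R4) = 0.03953 S between n8,n4
  Y(R5) = 0.008403 S between n1,n3
  Y(R6) = 0.01650 S between n2,n3
  Y(R7) = 0.02849 S between n7,n0
  Y(R8) = 0.0005291 S between n0,n3
  Y(R9) = 0.5405 S between n3,n1
  Y(R10) = 0.0002049 S between n4,n7
  Y(R11) = 0.09901 S between n3,n5
  Y(R12) = 0.03509 S between n4,n8
  Y(R13) = 0.0003745 S between n5,n2
  Y(R14) = 0.01618 S between n6,n8
  Y(R15) = 0.01082 S between n6,n3
  Y(R16) = 0.3135 S between n7,n2
  Y(R17) = 0.03876 S between n5,n3
  Y(R18) = 0.01866 S between n1,n8
  Itest: injects 0.0504 A into n7 (from n0)
Assemble and solve the 8×8 MNA system:
  V(n1)=1.717  V(n2)=1.735  V(n3)=1.717  V(n4)=1.730  V(n5)=1.717  V(n6)=1.723  V(n7)=1.737  V(n8)=1.726

R_eq = 34.47 Ω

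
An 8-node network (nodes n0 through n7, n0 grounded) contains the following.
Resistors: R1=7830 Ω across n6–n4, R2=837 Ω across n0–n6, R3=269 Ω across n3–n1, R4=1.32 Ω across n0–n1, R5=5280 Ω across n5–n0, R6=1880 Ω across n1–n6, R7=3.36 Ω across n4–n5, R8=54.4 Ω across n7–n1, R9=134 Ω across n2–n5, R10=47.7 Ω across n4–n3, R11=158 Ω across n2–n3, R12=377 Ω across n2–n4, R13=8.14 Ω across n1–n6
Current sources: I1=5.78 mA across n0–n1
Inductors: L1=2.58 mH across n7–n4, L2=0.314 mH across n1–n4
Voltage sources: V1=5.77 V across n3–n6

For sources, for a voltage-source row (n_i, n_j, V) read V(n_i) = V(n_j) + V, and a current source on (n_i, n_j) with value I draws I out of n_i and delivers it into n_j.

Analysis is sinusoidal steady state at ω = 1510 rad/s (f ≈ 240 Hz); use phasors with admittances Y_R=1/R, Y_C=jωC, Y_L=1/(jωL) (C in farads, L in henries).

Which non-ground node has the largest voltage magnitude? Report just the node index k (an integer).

MNA unknowns: 7 node voltages V₁..V_7 plus 1 source current (V1)
R1: Y=0.0001277+0.000j on G[6,4]
R2: Y=0.001195+0.000j on G[0,6]
R3: Y=0.003717+0.000j on G[3,1]
R4: Y=0.7576+0.000j on G[0,1]
R5: Y=0.0001894+0.000j on G[5,0]
I1: z[0]−=0.00578, z[1]+=0.00578
R6: Y=0.0005319+0.000j on G[1,6]
L1: Y=0.000-0.2567j on G[7,4]
R7: Y=0.2976+0.000j on G[4,5]
R8: Y=0.01838+0.000j on G[7,1]
L2: Y=0.000-2.109j on G[1,4]
R9: Y=0.007463+0.000j on G[2,5]
R10: Y=0.02096+0.000j on G[4,3]
R11: Y=0.006329+0.000j on G[2,3]
R12: Y=0.002653+0.000j on G[2,4]
R13: Y=0.1229+0.000j on G[1,6]
V1: row V3−V6=5.77, i_V1 at 3,6
solve → V1=0.009296-2.778e-05j, V2=1.837+0.03714j, V3=4.705+0.008954j, V4=0.01032+0.05512j, V5=0.05498+0.05465j, V6=-1.065+0.008954j, V7=0.01425+0.05477j
aux → i_V1=-0.1340+0.001113j

3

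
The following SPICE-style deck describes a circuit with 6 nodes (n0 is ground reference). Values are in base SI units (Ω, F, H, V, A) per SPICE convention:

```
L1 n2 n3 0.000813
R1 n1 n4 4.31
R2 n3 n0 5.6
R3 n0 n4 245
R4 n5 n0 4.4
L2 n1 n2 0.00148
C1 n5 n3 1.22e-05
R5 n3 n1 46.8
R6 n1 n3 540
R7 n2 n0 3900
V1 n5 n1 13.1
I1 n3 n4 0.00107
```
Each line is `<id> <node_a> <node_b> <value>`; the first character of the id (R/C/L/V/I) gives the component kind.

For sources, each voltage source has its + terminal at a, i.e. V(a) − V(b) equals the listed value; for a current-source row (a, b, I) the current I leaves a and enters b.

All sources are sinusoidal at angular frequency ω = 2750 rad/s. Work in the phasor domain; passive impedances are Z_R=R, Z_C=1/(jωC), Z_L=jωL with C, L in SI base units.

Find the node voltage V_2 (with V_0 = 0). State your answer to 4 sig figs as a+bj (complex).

Element admittances at ω=2750 rad/s:
  Y(L1) = 0.000-0.4473j S between n2,n3
  Y(R1) = 0.2320+0.000j S between n1,n4
  Y(R2) = 0.1786+0.000j S between n3,n0
  Y(R3) = 0.004082+0.000j S between n0,n4
  Y(R4) = 0.2273+0.000j S between n5,n0
  Y(L2) = 0.000-0.2457j S between n1,n2
  Y(C1) = 0.000+0.03355j S between n5,n3
  Y(R5) = 0.02137+0.000j S between n3,n1
  Y(R6) = 0.001852+0.000j S between n1,n3
  Y(R7) = 0.0002564+0.000j S between n2,n0
  V1: constraint V(n5)−V(n1) = 13.1
  I1: injects 0.00107 A into n4 (from n3)
Assemble and solve the 6×6 MNA system:
  V(n1)=-8.747-3.044j  V(n2)=-6.544+1.467j  V(n3)=-5.335+3.941j  V(n4)=-8.591-2.992j  V(n5)=4.353-3.044j
  i(V1)=-1.224+0.3669j

-6.544+1.467j V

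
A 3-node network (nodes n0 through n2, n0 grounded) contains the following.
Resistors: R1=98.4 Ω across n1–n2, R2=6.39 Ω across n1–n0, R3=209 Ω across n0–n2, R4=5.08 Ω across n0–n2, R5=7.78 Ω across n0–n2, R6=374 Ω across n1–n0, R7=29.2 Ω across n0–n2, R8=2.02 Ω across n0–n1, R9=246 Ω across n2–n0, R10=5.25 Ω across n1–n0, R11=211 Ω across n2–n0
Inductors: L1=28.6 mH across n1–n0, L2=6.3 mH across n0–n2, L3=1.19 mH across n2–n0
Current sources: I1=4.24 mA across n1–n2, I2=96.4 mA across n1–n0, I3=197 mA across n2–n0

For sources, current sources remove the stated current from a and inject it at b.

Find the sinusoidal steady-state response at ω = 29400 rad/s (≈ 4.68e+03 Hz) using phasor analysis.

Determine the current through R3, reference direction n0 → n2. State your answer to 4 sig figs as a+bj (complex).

0.002402+0.0002130j A

MNA unknowns: 2 node voltages V₁..V_2
R1: Y=0.01016+0.000j on G[1,2]
R2: Y=0.1565+0.000j on G[1,0]
L1: Y=0.000-0.001189j on G[1,0]
R3: Y=0.004785+0.000j on G[0,2]
R4: Y=0.1969+0.000j on G[0,2]
R5: Y=0.1285+0.000j on G[0,2]
I1: z[1]−=0.00424, z[2]+=0.00424
R6: Y=0.002674+0.000j on G[1,0]
R7: Y=0.03425+0.000j on G[0,2]
R8: Y=0.4950+0.000j on G[0,1]
L2: Y=0.000-0.005399j on G[0,2]
R9: Y=0.004065+0.000j on G[2,0]
R10: Y=0.1905+0.000j on G[1,0]
R11: Y=0.004739+0.000j on G[2,0]
I2: z[1]−=0.0964, z[0]+=0.0964
L3: Y=0.000-0.02858j on G[2,0]
I3: z[2]−=0.197, z[0]+=0.197
solve → V1=-0.1237-0.0007014j, V2=-0.5021-0.04452j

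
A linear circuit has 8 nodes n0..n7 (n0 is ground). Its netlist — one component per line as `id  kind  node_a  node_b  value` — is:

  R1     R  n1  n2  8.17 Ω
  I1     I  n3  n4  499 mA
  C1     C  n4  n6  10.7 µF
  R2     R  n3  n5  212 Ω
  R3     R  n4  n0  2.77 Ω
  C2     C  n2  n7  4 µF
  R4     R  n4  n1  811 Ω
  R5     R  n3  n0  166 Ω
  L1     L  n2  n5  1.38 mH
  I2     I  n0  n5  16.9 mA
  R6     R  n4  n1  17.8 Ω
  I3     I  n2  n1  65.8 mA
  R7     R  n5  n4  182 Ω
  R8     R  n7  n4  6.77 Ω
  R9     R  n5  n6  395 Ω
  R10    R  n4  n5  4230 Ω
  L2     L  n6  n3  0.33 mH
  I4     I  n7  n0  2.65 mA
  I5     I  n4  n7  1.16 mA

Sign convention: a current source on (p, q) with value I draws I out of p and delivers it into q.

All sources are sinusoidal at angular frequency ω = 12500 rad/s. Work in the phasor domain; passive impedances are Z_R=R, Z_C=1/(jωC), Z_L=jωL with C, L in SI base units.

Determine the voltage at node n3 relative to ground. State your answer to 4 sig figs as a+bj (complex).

Element admittances at ω=12500 rad/s:
  Y(R1) = 0.1224+0.000j S between n1,n2
  I1: injects 0.499 A into n4 (from n3)
  Y(C1) = 0.000+0.1337j S between n4,n6
  Y(R2) = 0.004717+0.000j S between n3,n5
  Y(R3) = 0.3610+0.000j S between n4,n0
  Y(C2) = 0.000+0.05000j S between n2,n7
  Y(R4) = 0.001233+0.000j S between n4,n1
  Y(R5) = 0.006024+0.000j S between n3,n0
  Y(L1) = 0.000-0.05797j S between n2,n5
  I2: injects 0.0169 A into n5 (from n0)
  Y(R6) = 0.05618+0.000j S between n4,n1
  I3: injects 0.0658 A into n1 (from n2)
  Y(R7) = 0.005495+0.000j S between n5,n4
  Y(R8) = 0.1477+0.000j S between n7,n4
  Y(R9) = 0.002532+0.000j S between n5,n6
  Y(R10) = 0.0002364+0.000j S between n4,n5
  Y(L2) = 0.000-0.2424j S between n6,n3
  I4: injects 0.00265 A into n0 (from n7)
  I5: injects 0.00116 A into n7 (from n4)
Assemble and solve the 7×7 MNA system:
  V(n1)=0.4480+0.07563j  V(n2)=0.1015+0.1240j  V(n3)=-0.07359+1.643j  V(n4)=0.04070-0.02742j  V(n5)=-0.09507+0.4288j  V(n6)=-0.1380+3.700j  V(n7)=-0.008077+0.009672j

-0.07359+1.643j V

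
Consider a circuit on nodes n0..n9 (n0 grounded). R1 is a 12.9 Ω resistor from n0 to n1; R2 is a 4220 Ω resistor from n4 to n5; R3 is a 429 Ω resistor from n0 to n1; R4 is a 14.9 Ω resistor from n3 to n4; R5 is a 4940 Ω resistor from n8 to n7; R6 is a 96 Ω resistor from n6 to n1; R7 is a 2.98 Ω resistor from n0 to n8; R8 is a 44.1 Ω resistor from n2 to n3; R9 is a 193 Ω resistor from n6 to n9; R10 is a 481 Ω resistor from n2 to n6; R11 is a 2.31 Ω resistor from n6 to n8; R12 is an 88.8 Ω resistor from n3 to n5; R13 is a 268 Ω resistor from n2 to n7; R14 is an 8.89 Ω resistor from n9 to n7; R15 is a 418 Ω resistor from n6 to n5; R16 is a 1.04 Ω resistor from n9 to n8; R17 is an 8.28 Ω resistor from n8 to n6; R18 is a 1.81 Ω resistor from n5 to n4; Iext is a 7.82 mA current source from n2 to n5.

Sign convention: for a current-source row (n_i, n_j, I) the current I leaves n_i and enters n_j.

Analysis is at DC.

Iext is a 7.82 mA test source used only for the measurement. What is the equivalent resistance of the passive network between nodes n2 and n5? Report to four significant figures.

Apply KCL at each of the 9 non-ground nodes and solve the resulting linear system.
Node n1: branches {R1, R3, R6} → V_1 = 8.666e-05
Node n2: branches {R8, R10, R13, Iext} → V_2 = -0.1224
Node n3: branches {R4, R8, R12} → V_3 = 0.1917
Node n4: branches {R2, R4, R18} → V_4 = 0.2811
Node n5: branches {R2, R12, R15, R18, Iext} → V_5 = 0.2919
Node n6: branches {R6, R9, R10, R11, R15, R17} → V_6 = 0.0007510
Node n7: branches {R5, R13, R14} → V_7 = -0.004379
Node n8: branches {R5, R7, R11, R16, R17} → V_8 = -2.062e-05
Node n9: branches {R9, R14, R16} → V_9 = -0.0004712

R_eq = 52.98 Ω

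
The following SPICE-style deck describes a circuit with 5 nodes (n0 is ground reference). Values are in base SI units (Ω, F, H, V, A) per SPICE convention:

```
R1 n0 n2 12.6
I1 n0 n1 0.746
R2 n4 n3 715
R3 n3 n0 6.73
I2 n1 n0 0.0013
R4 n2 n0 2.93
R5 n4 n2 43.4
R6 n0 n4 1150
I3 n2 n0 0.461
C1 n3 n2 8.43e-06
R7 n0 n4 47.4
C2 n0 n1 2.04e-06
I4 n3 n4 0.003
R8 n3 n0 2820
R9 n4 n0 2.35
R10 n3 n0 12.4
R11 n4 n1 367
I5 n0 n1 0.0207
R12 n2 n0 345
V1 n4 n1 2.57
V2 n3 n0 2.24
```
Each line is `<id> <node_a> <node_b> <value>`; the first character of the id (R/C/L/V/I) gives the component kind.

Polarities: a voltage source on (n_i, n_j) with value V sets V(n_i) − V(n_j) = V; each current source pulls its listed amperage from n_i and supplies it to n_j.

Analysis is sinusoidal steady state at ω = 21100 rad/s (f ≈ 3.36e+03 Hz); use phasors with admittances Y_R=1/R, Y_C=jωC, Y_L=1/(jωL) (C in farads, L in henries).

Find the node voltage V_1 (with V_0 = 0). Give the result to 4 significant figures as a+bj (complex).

Element admittances at ω=21100 rad/s:
  Y(R1) = 0.07937+0.000j S between n0,n2
  I1: injects 0.746 A into n1 (from n0)
  Y(R2) = 0.001399+0.000j S between n4,n3
  Y(R3) = 0.1486+0.000j S between n3,n0
  I2: injects 0.0013 A into n0 (from n1)
  Y(R4) = 0.3413+0.000j S between n2,n0
  Y(R5) = 0.02304+0.000j S between n4,n2
  Y(R6) = 0.0008696+0.000j S between n0,n4
  I3: injects 0.461 A into n0 (from n2)
  Y(C1) = 0.000+0.1779j S between n3,n2
  Y(R7) = 0.02110+0.000j S between n0,n4
  Y(C2) = 0.000+0.04304j S between n0,n1
  I4: injects 0.003 A into n4 (from n3)
  Y(R8) = 0.0003546+0.000j S between n3,n0
  Y(R9) = 0.4255+0.000j S between n4,n0
  Y(R10) = 0.08065+0.000j S between n3,n0
  Y(R11) = 0.002725+0.000j S between n4,n1
  I5: injects 0.0207 A into n1 (from n0)
  Y(R12) = 0.002899+0.000j S between n2,n0
  V1: constraint V(n4)−V(n1) = 2.57
  V2: constraint V(n3)−V(n0) = 2.24
Assemble and solve the 6×6 MNA system:
  V(n1)=-0.9473+0.1402j  V(n2)=-0.5095+1.102j  V(n3)=2.240+0.000j  V(n4)=1.623+0.1402j
  i(V1)=-0.7784-0.04077j  i(V2)=-0.7142-0.4889j

-0.9473+0.1402j V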